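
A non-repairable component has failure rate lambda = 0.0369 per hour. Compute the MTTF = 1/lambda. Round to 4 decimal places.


lambda = 0.0369
MTTF = 1 / 0.0369
MTTF = 27.1003

27.1003


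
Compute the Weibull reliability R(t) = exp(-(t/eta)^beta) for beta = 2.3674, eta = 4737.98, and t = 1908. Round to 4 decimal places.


beta = 2.3674, eta = 4737.98, t = 1908
t/eta = 1908 / 4737.98 = 0.4027
(t/eta)^beta = 0.4027^2.3674 = 0.1161
R(t) = exp(-0.1161)
R(t) = 0.8904

0.8904


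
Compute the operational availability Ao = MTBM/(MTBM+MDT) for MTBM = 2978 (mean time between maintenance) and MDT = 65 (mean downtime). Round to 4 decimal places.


MTBM = 2978
MDT = 65
MTBM + MDT = 3043
Ao = 2978 / 3043
Ao = 0.9786

0.9786


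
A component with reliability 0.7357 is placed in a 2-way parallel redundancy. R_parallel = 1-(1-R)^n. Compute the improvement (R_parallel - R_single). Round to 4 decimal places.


R_single = 0.7357, n = 2
1 - R_single = 0.2643
(1 - R_single)^n = 0.2643^2 = 0.0699
R_parallel = 1 - 0.0699 = 0.9301
Improvement = 0.9301 - 0.7357
Improvement = 0.1944

0.1944


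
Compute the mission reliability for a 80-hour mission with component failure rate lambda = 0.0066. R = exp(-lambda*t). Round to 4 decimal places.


lambda = 0.0066
mission_time = 80
lambda * t = 0.0066 * 80 = 0.528
R = exp(-0.528)
R = 0.5898

0.5898


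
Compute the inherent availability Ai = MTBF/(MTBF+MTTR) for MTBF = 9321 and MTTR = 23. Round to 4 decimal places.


MTBF = 9321
MTTR = 23
MTBF + MTTR = 9344
Ai = 9321 / 9344
Ai = 0.9975

0.9975


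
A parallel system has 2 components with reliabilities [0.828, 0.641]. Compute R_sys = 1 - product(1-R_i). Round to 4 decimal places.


Components: [0.828, 0.641]
(1 - 0.828) = 0.172, running product = 0.172
(1 - 0.641) = 0.359, running product = 0.0617
Product of (1-R_i) = 0.0617
R_sys = 1 - 0.0617 = 0.9383

0.9383


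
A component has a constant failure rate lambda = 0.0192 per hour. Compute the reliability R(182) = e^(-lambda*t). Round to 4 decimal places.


lambda = 0.0192
t = 182
lambda * t = 3.4944
R(t) = e^(-3.4944)
R(t) = 0.0304

0.0304


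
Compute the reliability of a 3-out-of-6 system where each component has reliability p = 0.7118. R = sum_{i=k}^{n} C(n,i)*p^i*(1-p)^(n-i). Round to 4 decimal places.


k = 3, n = 6, p = 0.7118
i=3: C(6,3)=20 * 0.7118^3 * 0.2882^3 = 0.1727
i=4: C(6,4)=15 * 0.7118^4 * 0.2882^2 = 0.3198
i=5: C(6,5)=6 * 0.7118^5 * 0.2882^1 = 0.316
i=6: C(6,6)=1 * 0.7118^6 * 0.2882^0 = 0.1301
R = sum of terms = 0.9385

0.9385


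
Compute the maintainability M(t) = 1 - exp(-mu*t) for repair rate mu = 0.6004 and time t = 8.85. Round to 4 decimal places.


mu = 0.6004, t = 8.85
mu * t = 0.6004 * 8.85 = 5.3135
exp(-5.3135) = 0.0049
M(t) = 1 - 0.0049
M(t) = 0.9951

0.9951


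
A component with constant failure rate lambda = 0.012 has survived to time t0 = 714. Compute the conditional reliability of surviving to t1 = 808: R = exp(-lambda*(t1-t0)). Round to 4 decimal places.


lambda = 0.012
t0 = 714, t1 = 808
t1 - t0 = 94
lambda * (t1-t0) = 0.012 * 94 = 1.128
R = exp(-1.128)
R = 0.3237

0.3237


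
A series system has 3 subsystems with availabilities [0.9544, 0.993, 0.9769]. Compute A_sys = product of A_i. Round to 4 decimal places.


Subsystems: [0.9544, 0.993, 0.9769]
After subsystem 1 (A=0.9544): product = 0.9544
After subsystem 2 (A=0.993): product = 0.9477
After subsystem 3 (A=0.9769): product = 0.9258
A_sys = 0.9258

0.9258


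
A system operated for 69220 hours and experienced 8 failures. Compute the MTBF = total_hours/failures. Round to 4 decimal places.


total_hours = 69220
failures = 8
MTBF = 69220 / 8
MTBF = 8652.5

8652.5


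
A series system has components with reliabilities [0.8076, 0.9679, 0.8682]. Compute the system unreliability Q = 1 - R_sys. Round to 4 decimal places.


Components: [0.8076, 0.9679, 0.8682]
After component 1: product = 0.8076
After component 2: product = 0.7817
After component 3: product = 0.6787
R_sys = 0.6787
Q = 1 - 0.6787 = 0.3213

0.3213


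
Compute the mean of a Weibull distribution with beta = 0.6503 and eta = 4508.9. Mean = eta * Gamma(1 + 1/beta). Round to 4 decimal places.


beta = 0.6503, eta = 4508.9
1/beta = 1.5378
1 + 1/beta = 2.5378
Gamma(2.5378) = 1.3656
Mean = 4508.9 * 1.3656
Mean = 6157.2414

6157.2414


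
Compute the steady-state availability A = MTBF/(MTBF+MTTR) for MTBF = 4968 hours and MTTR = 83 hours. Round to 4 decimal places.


MTBF = 4968
MTTR = 83
MTBF + MTTR = 5051
A = 4968 / 5051
A = 0.9836

0.9836


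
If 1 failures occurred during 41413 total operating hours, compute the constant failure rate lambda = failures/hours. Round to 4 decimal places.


failures = 1
total_hours = 41413
lambda = 1 / 41413
lambda = 0.0

0.0


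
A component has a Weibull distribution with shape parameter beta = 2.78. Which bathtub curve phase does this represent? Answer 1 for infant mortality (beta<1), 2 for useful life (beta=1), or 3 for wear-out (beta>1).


beta = 2.78
Compare beta to 1:
beta < 1 => infant mortality (phase 1)
beta = 1 => useful life (phase 2)
beta > 1 => wear-out (phase 3)
Since beta = 2.78, this is wear-out (increasing failure rate)
Phase = 3

3


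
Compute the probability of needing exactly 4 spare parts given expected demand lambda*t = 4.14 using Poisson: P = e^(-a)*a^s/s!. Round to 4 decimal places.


a = 4.14, s = 4
e^(-a) = e^(-4.14) = 0.0159
a^s = 4.14^4 = 293.7659
s! = 24
P = 0.0159 * 293.7659 / 24
P = 0.1949

0.1949


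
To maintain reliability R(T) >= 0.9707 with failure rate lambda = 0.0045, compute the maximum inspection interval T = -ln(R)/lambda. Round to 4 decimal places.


R_target = 0.9707
lambda = 0.0045
-ln(0.9707) = 0.0297
T = 0.0297 / 0.0045
T = 6.6084

6.6084


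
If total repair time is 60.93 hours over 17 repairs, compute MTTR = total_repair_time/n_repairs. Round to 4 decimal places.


total_repair_time = 60.93
n_repairs = 17
MTTR = 60.93 / 17
MTTR = 3.5841

3.5841


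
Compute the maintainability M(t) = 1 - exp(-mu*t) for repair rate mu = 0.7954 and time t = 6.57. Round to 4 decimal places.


mu = 0.7954, t = 6.57
mu * t = 0.7954 * 6.57 = 5.2258
exp(-5.2258) = 0.0054
M(t) = 1 - 0.0054
M(t) = 0.9946

0.9946


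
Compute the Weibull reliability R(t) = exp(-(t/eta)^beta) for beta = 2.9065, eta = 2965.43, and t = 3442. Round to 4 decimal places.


beta = 2.9065, eta = 2965.43, t = 3442
t/eta = 3442 / 2965.43 = 1.1607
(t/eta)^beta = 1.1607^2.9065 = 1.5421
R(t) = exp(-1.5421)
R(t) = 0.2139

0.2139


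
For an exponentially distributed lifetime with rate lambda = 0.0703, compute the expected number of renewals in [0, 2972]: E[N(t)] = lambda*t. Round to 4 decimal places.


lambda = 0.0703
t = 2972
E[N(t)] = lambda * t
E[N(t)] = 0.0703 * 2972
E[N(t)] = 208.9316

208.9316


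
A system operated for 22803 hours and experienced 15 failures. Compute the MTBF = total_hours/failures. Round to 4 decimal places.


total_hours = 22803
failures = 15
MTBF = 22803 / 15
MTBF = 1520.2

1520.2


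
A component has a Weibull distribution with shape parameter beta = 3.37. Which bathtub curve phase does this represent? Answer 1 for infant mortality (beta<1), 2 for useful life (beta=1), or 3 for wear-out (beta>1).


beta = 3.37
Compare beta to 1:
beta < 1 => infant mortality (phase 1)
beta = 1 => useful life (phase 2)
beta > 1 => wear-out (phase 3)
Since beta = 3.37, this is wear-out (increasing failure rate)
Phase = 3

3


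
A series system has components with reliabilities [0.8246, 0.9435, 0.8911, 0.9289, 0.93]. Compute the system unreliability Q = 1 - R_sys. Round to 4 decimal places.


Components: [0.8246, 0.9435, 0.8911, 0.9289, 0.93]
After component 1: product = 0.8246
After component 2: product = 0.778
After component 3: product = 0.6933
After component 4: product = 0.644
After component 5: product = 0.5989
R_sys = 0.5989
Q = 1 - 0.5989 = 0.4011

0.4011


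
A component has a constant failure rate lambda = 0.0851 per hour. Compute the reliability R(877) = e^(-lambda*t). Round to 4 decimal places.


lambda = 0.0851
t = 877
lambda * t = 74.6327
R(t) = e^(-74.6327)
R(t) = 0.0

0.0


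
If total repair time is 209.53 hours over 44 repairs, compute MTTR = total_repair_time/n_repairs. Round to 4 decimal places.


total_repair_time = 209.53
n_repairs = 44
MTTR = 209.53 / 44
MTTR = 4.762

4.762


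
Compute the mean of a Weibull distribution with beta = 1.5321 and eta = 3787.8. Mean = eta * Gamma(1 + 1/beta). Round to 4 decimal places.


beta = 1.5321, eta = 3787.8
1/beta = 0.6527
1 + 1/beta = 1.6527
Gamma(1.6527) = 0.9005
Mean = 3787.8 * 0.9005
Mean = 3411.02

3411.02


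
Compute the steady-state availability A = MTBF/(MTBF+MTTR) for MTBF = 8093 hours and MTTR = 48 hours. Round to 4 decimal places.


MTBF = 8093
MTTR = 48
MTBF + MTTR = 8141
A = 8093 / 8141
A = 0.9941

0.9941


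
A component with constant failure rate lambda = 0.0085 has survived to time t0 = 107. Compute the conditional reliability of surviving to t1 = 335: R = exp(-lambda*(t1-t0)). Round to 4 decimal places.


lambda = 0.0085
t0 = 107, t1 = 335
t1 - t0 = 228
lambda * (t1-t0) = 0.0085 * 228 = 1.938
R = exp(-1.938)
R = 0.144

0.144


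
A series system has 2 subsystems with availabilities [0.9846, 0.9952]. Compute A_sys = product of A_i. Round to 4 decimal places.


Subsystems: [0.9846, 0.9952]
After subsystem 1 (A=0.9846): product = 0.9846
After subsystem 2 (A=0.9952): product = 0.9799
A_sys = 0.9799

0.9799


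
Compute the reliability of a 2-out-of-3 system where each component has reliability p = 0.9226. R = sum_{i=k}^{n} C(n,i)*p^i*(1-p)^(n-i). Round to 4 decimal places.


k = 2, n = 3, p = 0.9226
i=2: C(3,2)=3 * 0.9226^2 * 0.0774^1 = 0.1976
i=3: C(3,3)=1 * 0.9226^3 * 0.0774^0 = 0.7853
R = sum of terms = 0.983

0.983


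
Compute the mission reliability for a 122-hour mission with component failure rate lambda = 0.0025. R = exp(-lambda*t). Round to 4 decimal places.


lambda = 0.0025
mission_time = 122
lambda * t = 0.0025 * 122 = 0.305
R = exp(-0.305)
R = 0.7371

0.7371


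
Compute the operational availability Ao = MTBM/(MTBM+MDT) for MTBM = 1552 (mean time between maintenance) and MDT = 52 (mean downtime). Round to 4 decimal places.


MTBM = 1552
MDT = 52
MTBM + MDT = 1604
Ao = 1552 / 1604
Ao = 0.9676

0.9676


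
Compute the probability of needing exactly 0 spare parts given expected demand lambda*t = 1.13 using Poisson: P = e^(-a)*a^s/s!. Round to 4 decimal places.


a = 1.13, s = 0
e^(-a) = e^(-1.13) = 0.323
a^s = 1.13^0 = 1.0
s! = 1
P = 0.323 * 1.0 / 1
P = 0.323

0.323


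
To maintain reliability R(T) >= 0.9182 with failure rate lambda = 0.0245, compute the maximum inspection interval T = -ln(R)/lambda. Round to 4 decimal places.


R_target = 0.9182
lambda = 0.0245
-ln(0.9182) = 0.0853
T = 0.0853 / 0.0245
T = 3.4833

3.4833


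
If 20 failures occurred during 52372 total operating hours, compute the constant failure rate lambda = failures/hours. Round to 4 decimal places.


failures = 20
total_hours = 52372
lambda = 20 / 52372
lambda = 0.0004

0.0004


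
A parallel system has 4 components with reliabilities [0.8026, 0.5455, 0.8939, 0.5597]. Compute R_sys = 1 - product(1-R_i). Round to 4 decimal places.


Components: [0.8026, 0.5455, 0.8939, 0.5597]
(1 - 0.8026) = 0.1974, running product = 0.1974
(1 - 0.5455) = 0.4545, running product = 0.0897
(1 - 0.8939) = 0.1061, running product = 0.0095
(1 - 0.5597) = 0.4403, running product = 0.0042
Product of (1-R_i) = 0.0042
R_sys = 1 - 0.0042 = 0.9958

0.9958


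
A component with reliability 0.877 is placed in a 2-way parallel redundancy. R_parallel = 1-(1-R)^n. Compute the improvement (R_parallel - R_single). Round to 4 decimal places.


R_single = 0.877, n = 2
1 - R_single = 0.123
(1 - R_single)^n = 0.123^2 = 0.0151
R_parallel = 1 - 0.0151 = 0.9849
Improvement = 0.9849 - 0.877
Improvement = 0.1079

0.1079


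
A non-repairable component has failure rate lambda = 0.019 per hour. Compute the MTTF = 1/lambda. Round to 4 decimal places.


lambda = 0.019
MTTF = 1 / 0.019
MTTF = 52.6316

52.6316


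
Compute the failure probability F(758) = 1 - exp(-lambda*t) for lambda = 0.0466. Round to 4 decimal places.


lambda = 0.0466, t = 758
lambda * t = 35.3228
exp(-35.3228) = 0.0
F(t) = 1 - 0.0
F(t) = 1.0

1.0


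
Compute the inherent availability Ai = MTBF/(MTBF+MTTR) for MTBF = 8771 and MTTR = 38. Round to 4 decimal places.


MTBF = 8771
MTTR = 38
MTBF + MTTR = 8809
Ai = 8771 / 8809
Ai = 0.9957

0.9957


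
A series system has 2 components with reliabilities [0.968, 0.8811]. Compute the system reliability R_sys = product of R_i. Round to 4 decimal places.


Components: [0.968, 0.8811]
After component 1 (R=0.968): product = 0.968
After component 2 (R=0.8811): product = 0.8529
R_sys = 0.8529

0.8529


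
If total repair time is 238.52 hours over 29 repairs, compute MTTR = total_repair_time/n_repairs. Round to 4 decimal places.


total_repair_time = 238.52
n_repairs = 29
MTTR = 238.52 / 29
MTTR = 8.2248

8.2248


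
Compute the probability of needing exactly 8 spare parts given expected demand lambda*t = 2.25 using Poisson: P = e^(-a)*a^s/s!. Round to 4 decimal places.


a = 2.25, s = 8
e^(-a) = e^(-2.25) = 0.1054
a^s = 2.25^8 = 656.8408
s! = 40320
P = 0.1054 * 656.8408 / 40320
P = 0.0017

0.0017


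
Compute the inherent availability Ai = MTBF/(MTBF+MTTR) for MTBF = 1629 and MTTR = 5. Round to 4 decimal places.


MTBF = 1629
MTTR = 5
MTBF + MTTR = 1634
Ai = 1629 / 1634
Ai = 0.9969

0.9969


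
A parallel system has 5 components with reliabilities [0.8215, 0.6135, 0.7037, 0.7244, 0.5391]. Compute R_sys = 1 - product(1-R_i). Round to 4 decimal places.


Components: [0.8215, 0.6135, 0.7037, 0.7244, 0.5391]
(1 - 0.8215) = 0.1785, running product = 0.1785
(1 - 0.6135) = 0.3865, running product = 0.069
(1 - 0.7037) = 0.2963, running product = 0.0204
(1 - 0.7244) = 0.2756, running product = 0.0056
(1 - 0.5391) = 0.4609, running product = 0.0026
Product of (1-R_i) = 0.0026
R_sys = 1 - 0.0026 = 0.9974

0.9974


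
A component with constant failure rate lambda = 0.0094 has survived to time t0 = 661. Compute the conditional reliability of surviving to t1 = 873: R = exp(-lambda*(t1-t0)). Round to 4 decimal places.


lambda = 0.0094
t0 = 661, t1 = 873
t1 - t0 = 212
lambda * (t1-t0) = 0.0094 * 212 = 1.9928
R = exp(-1.9928)
R = 0.1363

0.1363


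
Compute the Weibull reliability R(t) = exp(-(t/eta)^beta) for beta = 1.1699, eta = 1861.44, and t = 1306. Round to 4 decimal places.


beta = 1.1699, eta = 1861.44, t = 1306
t/eta = 1306 / 1861.44 = 0.7016
(t/eta)^beta = 0.7016^1.1699 = 0.6606
R(t) = exp(-0.6606)
R(t) = 0.5165

0.5165


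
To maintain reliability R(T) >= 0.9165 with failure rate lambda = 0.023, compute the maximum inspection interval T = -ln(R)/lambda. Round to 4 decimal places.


R_target = 0.9165
lambda = 0.023
-ln(0.9165) = 0.0872
T = 0.0872 / 0.023
T = 3.791

3.791


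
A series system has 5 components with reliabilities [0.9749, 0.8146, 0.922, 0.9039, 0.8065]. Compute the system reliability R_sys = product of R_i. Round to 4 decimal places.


Components: [0.9749, 0.8146, 0.922, 0.9039, 0.8065]
After component 1 (R=0.9749): product = 0.9749
After component 2 (R=0.8146): product = 0.7942
After component 3 (R=0.922): product = 0.7322
After component 4 (R=0.9039): product = 0.6618
After component 5 (R=0.8065): product = 0.5338
R_sys = 0.5338

0.5338


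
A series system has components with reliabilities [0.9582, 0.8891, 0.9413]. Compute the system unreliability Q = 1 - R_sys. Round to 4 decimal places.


Components: [0.9582, 0.8891, 0.9413]
After component 1: product = 0.9582
After component 2: product = 0.8519
After component 3: product = 0.8019
R_sys = 0.8019
Q = 1 - 0.8019 = 0.1981

0.1981


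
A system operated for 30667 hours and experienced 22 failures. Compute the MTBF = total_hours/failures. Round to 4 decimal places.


total_hours = 30667
failures = 22
MTBF = 30667 / 22
MTBF = 1393.9545

1393.9545


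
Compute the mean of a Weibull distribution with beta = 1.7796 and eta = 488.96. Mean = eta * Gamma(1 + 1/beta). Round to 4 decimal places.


beta = 1.7796, eta = 488.96
1/beta = 0.5619
1 + 1/beta = 1.5619
Gamma(1.5619) = 0.8898
Mean = 488.96 * 0.8898
Mean = 435.075

435.075


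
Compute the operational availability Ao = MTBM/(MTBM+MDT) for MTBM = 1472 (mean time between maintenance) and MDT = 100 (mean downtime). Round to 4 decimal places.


MTBM = 1472
MDT = 100
MTBM + MDT = 1572
Ao = 1472 / 1572
Ao = 0.9364

0.9364


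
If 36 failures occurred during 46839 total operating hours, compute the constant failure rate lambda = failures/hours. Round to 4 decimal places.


failures = 36
total_hours = 46839
lambda = 36 / 46839
lambda = 0.0008

0.0008


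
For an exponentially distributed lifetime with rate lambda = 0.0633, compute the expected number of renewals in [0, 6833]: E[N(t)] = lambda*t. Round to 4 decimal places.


lambda = 0.0633
t = 6833
E[N(t)] = lambda * t
E[N(t)] = 0.0633 * 6833
E[N(t)] = 432.5289

432.5289


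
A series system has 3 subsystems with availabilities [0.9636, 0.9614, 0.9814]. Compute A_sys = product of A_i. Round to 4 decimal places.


Subsystems: [0.9636, 0.9614, 0.9814]
After subsystem 1 (A=0.9636): product = 0.9636
After subsystem 2 (A=0.9614): product = 0.9264
After subsystem 3 (A=0.9814): product = 0.9092
A_sys = 0.9092

0.9092


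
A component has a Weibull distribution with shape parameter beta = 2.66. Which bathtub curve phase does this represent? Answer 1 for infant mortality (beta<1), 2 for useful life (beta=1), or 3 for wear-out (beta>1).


beta = 2.66
Compare beta to 1:
beta < 1 => infant mortality (phase 1)
beta = 1 => useful life (phase 2)
beta > 1 => wear-out (phase 3)
Since beta = 2.66, this is wear-out (increasing failure rate)
Phase = 3

3


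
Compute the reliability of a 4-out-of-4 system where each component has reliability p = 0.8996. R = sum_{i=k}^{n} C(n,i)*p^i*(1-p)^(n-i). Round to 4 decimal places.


k = 4, n = 4, p = 0.8996
i=4: C(4,4)=1 * 0.8996^4 * 0.1004^0 = 0.6549
R = sum of terms = 0.6549

0.6549


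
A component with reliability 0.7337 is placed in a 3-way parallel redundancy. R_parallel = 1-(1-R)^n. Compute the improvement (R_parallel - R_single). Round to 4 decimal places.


R_single = 0.7337, n = 3
1 - R_single = 0.2663
(1 - R_single)^n = 0.2663^3 = 0.0189
R_parallel = 1 - 0.0189 = 0.9811
Improvement = 0.9811 - 0.7337
Improvement = 0.2474

0.2474


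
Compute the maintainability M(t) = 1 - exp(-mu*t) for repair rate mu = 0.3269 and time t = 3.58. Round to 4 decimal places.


mu = 0.3269, t = 3.58
mu * t = 0.3269 * 3.58 = 1.1703
exp(-1.1703) = 0.3103
M(t) = 1 - 0.3103
M(t) = 0.6897

0.6897


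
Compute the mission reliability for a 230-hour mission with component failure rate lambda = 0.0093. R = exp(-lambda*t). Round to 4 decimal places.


lambda = 0.0093
mission_time = 230
lambda * t = 0.0093 * 230 = 2.139
R = exp(-2.139)
R = 0.1178

0.1178


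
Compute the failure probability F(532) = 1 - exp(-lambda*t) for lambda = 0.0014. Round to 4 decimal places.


lambda = 0.0014, t = 532
lambda * t = 0.7448
exp(-0.7448) = 0.4748
F(t) = 1 - 0.4748
F(t) = 0.5252

0.5252


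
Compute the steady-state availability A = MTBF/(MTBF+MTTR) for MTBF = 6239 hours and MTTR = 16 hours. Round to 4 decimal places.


MTBF = 6239
MTTR = 16
MTBF + MTTR = 6255
A = 6239 / 6255
A = 0.9974

0.9974


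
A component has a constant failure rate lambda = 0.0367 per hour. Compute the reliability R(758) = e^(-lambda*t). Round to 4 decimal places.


lambda = 0.0367
t = 758
lambda * t = 27.8186
R(t) = e^(-27.8186)
R(t) = 0.0

0.0


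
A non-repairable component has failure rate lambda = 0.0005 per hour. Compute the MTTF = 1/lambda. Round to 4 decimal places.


lambda = 0.0005
MTTF = 1 / 0.0005
MTTF = 2000.0

2000.0


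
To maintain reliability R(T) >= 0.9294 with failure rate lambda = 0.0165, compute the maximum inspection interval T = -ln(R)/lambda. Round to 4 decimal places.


R_target = 0.9294
lambda = 0.0165
-ln(0.9294) = 0.0732
T = 0.0732 / 0.0165
T = 4.4373

4.4373


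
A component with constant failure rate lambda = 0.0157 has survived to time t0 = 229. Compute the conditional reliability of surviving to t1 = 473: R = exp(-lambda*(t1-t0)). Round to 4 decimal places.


lambda = 0.0157
t0 = 229, t1 = 473
t1 - t0 = 244
lambda * (t1-t0) = 0.0157 * 244 = 3.8308
R = exp(-3.8308)
R = 0.0217

0.0217


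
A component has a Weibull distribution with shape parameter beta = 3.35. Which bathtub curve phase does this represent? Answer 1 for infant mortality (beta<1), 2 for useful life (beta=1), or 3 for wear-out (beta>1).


beta = 3.35
Compare beta to 1:
beta < 1 => infant mortality (phase 1)
beta = 1 => useful life (phase 2)
beta > 1 => wear-out (phase 3)
Since beta = 3.35, this is wear-out (increasing failure rate)
Phase = 3

3


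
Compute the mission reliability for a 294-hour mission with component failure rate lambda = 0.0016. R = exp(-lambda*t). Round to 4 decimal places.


lambda = 0.0016
mission_time = 294
lambda * t = 0.0016 * 294 = 0.4704
R = exp(-0.4704)
R = 0.6248

0.6248


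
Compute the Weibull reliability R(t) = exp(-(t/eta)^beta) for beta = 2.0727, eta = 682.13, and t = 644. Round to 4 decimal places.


beta = 2.0727, eta = 682.13, t = 644
t/eta = 644 / 682.13 = 0.9441
(t/eta)^beta = 0.9441^2.0727 = 0.8876
R(t) = exp(-0.8876)
R(t) = 0.4116

0.4116


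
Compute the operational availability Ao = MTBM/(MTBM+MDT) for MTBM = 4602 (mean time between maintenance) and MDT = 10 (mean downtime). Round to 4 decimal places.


MTBM = 4602
MDT = 10
MTBM + MDT = 4612
Ao = 4602 / 4612
Ao = 0.9978

0.9978


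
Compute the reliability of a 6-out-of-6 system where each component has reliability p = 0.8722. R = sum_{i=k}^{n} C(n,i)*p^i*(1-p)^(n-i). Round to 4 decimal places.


k = 6, n = 6, p = 0.8722
i=6: C(6,6)=1 * 0.8722^6 * 0.1278^0 = 0.4402
R = sum of terms = 0.4402

0.4402


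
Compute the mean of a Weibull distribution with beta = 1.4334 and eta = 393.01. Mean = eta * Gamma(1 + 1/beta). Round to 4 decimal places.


beta = 1.4334, eta = 393.01
1/beta = 0.6976
1 + 1/beta = 1.6976
Gamma(1.6976) = 0.9082
Mean = 393.01 * 0.9082
Mean = 356.9293

356.9293


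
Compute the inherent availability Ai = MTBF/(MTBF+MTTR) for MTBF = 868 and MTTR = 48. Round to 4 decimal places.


MTBF = 868
MTTR = 48
MTBF + MTTR = 916
Ai = 868 / 916
Ai = 0.9476

0.9476


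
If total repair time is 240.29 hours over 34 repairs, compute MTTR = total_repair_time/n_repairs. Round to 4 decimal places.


total_repair_time = 240.29
n_repairs = 34
MTTR = 240.29 / 34
MTTR = 7.0674

7.0674


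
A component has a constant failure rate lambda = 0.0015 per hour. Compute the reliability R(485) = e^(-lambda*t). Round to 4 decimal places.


lambda = 0.0015
t = 485
lambda * t = 0.7275
R(t) = e^(-0.7275)
R(t) = 0.4831

0.4831


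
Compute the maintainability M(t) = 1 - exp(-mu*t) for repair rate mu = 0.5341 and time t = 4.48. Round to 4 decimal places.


mu = 0.5341, t = 4.48
mu * t = 0.5341 * 4.48 = 2.3928
exp(-2.3928) = 0.0914
M(t) = 1 - 0.0914
M(t) = 0.9086

0.9086


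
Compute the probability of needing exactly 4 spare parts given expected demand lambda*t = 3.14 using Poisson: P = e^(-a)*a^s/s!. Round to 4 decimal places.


a = 3.14, s = 4
e^(-a) = e^(-3.14) = 0.0433
a^s = 3.14^4 = 97.2117
s! = 24
P = 0.0433 * 97.2117 / 24
P = 0.1753

0.1753


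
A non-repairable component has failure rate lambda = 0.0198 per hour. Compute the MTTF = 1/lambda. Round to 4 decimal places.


lambda = 0.0198
MTTF = 1 / 0.0198
MTTF = 50.5051

50.5051


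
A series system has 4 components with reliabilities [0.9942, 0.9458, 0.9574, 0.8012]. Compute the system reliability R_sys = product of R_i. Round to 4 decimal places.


Components: [0.9942, 0.9458, 0.9574, 0.8012]
After component 1 (R=0.9942): product = 0.9942
After component 2 (R=0.9458): product = 0.9403
After component 3 (R=0.9574): product = 0.9003
After component 4 (R=0.8012): product = 0.7213
R_sys = 0.7213

0.7213


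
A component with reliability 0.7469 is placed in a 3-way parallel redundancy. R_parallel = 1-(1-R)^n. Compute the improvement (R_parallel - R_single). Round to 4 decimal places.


R_single = 0.7469, n = 3
1 - R_single = 0.2531
(1 - R_single)^n = 0.2531^3 = 0.0162
R_parallel = 1 - 0.0162 = 0.9838
Improvement = 0.9838 - 0.7469
Improvement = 0.2369

0.2369


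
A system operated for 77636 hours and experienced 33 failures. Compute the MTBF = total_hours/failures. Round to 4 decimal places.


total_hours = 77636
failures = 33
MTBF = 77636 / 33
MTBF = 2352.6061

2352.6061


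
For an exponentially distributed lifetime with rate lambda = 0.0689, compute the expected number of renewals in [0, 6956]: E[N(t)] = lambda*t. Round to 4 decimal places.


lambda = 0.0689
t = 6956
E[N(t)] = lambda * t
E[N(t)] = 0.0689 * 6956
E[N(t)] = 479.2684

479.2684


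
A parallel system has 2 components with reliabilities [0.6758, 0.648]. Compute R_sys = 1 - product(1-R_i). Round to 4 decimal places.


Components: [0.6758, 0.648]
(1 - 0.6758) = 0.3242, running product = 0.3242
(1 - 0.648) = 0.352, running product = 0.1141
Product of (1-R_i) = 0.1141
R_sys = 1 - 0.1141 = 0.8859

0.8859


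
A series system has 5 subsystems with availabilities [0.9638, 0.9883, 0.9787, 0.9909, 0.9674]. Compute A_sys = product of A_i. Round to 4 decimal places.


Subsystems: [0.9638, 0.9883, 0.9787, 0.9909, 0.9674]
After subsystem 1 (A=0.9638): product = 0.9638
After subsystem 2 (A=0.9883): product = 0.9525
After subsystem 3 (A=0.9787): product = 0.9322
After subsystem 4 (A=0.9909): product = 0.9238
After subsystem 5 (A=0.9674): product = 0.8936
A_sys = 0.8936

0.8936


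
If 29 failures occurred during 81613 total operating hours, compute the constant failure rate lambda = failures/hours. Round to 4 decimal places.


failures = 29
total_hours = 81613
lambda = 29 / 81613
lambda = 0.0004

0.0004


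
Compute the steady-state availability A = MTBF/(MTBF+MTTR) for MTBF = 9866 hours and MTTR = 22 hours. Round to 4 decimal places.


MTBF = 9866
MTTR = 22
MTBF + MTTR = 9888
A = 9866 / 9888
A = 0.9978

0.9978


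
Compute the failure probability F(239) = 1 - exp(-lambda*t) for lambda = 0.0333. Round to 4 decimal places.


lambda = 0.0333, t = 239
lambda * t = 7.9587
exp(-7.9587) = 0.0003
F(t) = 1 - 0.0003
F(t) = 0.9997

0.9997


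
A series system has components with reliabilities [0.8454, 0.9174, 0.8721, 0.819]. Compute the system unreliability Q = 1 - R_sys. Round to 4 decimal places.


Components: [0.8454, 0.9174, 0.8721, 0.819]
After component 1: product = 0.8454
After component 2: product = 0.7756
After component 3: product = 0.6764
After component 4: product = 0.554
R_sys = 0.554
Q = 1 - 0.554 = 0.446

0.446


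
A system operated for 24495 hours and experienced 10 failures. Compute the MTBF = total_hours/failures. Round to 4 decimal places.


total_hours = 24495
failures = 10
MTBF = 24495 / 10
MTBF = 2449.5

2449.5


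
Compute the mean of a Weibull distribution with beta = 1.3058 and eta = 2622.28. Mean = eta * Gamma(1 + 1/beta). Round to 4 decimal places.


beta = 1.3058, eta = 2622.28
1/beta = 0.7658
1 + 1/beta = 1.7658
Gamma(1.7658) = 0.9228
Mean = 2622.28 * 0.9228
Mean = 2419.7198

2419.7198


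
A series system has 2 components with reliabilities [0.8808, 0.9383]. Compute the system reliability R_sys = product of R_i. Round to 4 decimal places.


Components: [0.8808, 0.9383]
After component 1 (R=0.8808): product = 0.8808
After component 2 (R=0.9383): product = 0.8265
R_sys = 0.8265

0.8265


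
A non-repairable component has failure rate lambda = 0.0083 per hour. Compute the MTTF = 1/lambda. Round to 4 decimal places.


lambda = 0.0083
MTTF = 1 / 0.0083
MTTF = 120.4819

120.4819


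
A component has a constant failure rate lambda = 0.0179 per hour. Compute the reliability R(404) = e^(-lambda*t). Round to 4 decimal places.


lambda = 0.0179
t = 404
lambda * t = 7.2316
R(t) = e^(-7.2316)
R(t) = 0.0007

0.0007


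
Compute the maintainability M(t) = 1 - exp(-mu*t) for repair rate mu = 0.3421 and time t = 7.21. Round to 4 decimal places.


mu = 0.3421, t = 7.21
mu * t = 0.3421 * 7.21 = 2.4665
exp(-2.4665) = 0.0849
M(t) = 1 - 0.0849
M(t) = 0.9151

0.9151


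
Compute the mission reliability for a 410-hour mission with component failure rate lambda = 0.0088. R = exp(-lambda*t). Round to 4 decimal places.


lambda = 0.0088
mission_time = 410
lambda * t = 0.0088 * 410 = 3.608
R = exp(-3.608)
R = 0.0271

0.0271


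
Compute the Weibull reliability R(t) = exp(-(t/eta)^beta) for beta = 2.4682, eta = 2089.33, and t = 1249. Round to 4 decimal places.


beta = 2.4682, eta = 2089.33, t = 1249
t/eta = 1249 / 2089.33 = 0.5978
(t/eta)^beta = 0.5978^2.4682 = 0.2809
R(t) = exp(-0.2809)
R(t) = 0.7551

0.7551


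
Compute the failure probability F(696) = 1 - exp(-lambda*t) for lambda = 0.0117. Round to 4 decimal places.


lambda = 0.0117, t = 696
lambda * t = 8.1432
exp(-8.1432) = 0.0003
F(t) = 1 - 0.0003
F(t) = 0.9997

0.9997


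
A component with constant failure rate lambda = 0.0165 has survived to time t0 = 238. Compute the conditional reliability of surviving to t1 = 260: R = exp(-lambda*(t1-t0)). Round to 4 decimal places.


lambda = 0.0165
t0 = 238, t1 = 260
t1 - t0 = 22
lambda * (t1-t0) = 0.0165 * 22 = 0.363
R = exp(-0.363)
R = 0.6956

0.6956


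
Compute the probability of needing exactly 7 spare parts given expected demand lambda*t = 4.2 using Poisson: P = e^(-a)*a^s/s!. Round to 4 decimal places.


a = 4.2, s = 7
e^(-a) = e^(-4.2) = 0.015
a^s = 4.2^7 = 23053.9333
s! = 5040
P = 0.015 * 23053.9333 / 5040
P = 0.0686

0.0686


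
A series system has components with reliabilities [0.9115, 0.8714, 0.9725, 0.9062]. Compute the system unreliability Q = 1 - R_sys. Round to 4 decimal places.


Components: [0.9115, 0.8714, 0.9725, 0.9062]
After component 1: product = 0.9115
After component 2: product = 0.7943
After component 3: product = 0.7724
After component 4: product = 0.7
R_sys = 0.7
Q = 1 - 0.7 = 0.3

0.3


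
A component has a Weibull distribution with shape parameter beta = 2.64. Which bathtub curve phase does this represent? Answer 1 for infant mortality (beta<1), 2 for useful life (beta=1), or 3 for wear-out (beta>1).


beta = 2.64
Compare beta to 1:
beta < 1 => infant mortality (phase 1)
beta = 1 => useful life (phase 2)
beta > 1 => wear-out (phase 3)
Since beta = 2.64, this is wear-out (increasing failure rate)
Phase = 3

3


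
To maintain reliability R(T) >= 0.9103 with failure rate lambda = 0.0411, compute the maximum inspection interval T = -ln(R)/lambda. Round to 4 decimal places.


R_target = 0.9103
lambda = 0.0411
-ln(0.9103) = 0.094
T = 0.094 / 0.0411
T = 2.2866

2.2866


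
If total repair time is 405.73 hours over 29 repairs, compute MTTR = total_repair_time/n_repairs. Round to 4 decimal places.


total_repair_time = 405.73
n_repairs = 29
MTTR = 405.73 / 29
MTTR = 13.9907

13.9907


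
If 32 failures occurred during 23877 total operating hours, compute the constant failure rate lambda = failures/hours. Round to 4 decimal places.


failures = 32
total_hours = 23877
lambda = 32 / 23877
lambda = 0.0013

0.0013


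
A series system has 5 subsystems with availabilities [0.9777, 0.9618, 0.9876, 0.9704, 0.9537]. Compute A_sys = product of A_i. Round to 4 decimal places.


Subsystems: [0.9777, 0.9618, 0.9876, 0.9704, 0.9537]
After subsystem 1 (A=0.9777): product = 0.9777
After subsystem 2 (A=0.9618): product = 0.9404
After subsystem 3 (A=0.9876): product = 0.9287
After subsystem 4 (A=0.9704): product = 0.9012
After subsystem 5 (A=0.9537): product = 0.8595
A_sys = 0.8595

0.8595


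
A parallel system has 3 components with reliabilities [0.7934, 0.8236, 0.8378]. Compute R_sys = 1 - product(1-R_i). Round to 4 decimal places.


Components: [0.7934, 0.8236, 0.8378]
(1 - 0.7934) = 0.2066, running product = 0.2066
(1 - 0.8236) = 0.1764, running product = 0.0364
(1 - 0.8378) = 0.1622, running product = 0.0059
Product of (1-R_i) = 0.0059
R_sys = 1 - 0.0059 = 0.9941

0.9941


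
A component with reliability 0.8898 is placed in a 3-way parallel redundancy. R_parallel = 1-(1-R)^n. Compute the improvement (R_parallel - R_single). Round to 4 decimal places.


R_single = 0.8898, n = 3
1 - R_single = 0.1102
(1 - R_single)^n = 0.1102^3 = 0.0013
R_parallel = 1 - 0.0013 = 0.9987
Improvement = 0.9987 - 0.8898
Improvement = 0.1089

0.1089


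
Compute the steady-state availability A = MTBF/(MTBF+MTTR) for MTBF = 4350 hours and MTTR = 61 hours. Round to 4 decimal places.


MTBF = 4350
MTTR = 61
MTBF + MTTR = 4411
A = 4350 / 4411
A = 0.9862

0.9862


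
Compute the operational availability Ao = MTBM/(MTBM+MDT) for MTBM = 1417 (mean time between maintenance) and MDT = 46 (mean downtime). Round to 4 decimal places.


MTBM = 1417
MDT = 46
MTBM + MDT = 1463
Ao = 1417 / 1463
Ao = 0.9686

0.9686


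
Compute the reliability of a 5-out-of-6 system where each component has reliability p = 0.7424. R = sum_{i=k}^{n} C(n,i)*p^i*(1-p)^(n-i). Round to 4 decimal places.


k = 5, n = 6, p = 0.7424
i=5: C(6,5)=6 * 0.7424^5 * 0.2576^1 = 0.3486
i=6: C(6,6)=1 * 0.7424^6 * 0.2576^0 = 0.1674
R = sum of terms = 0.516

0.516


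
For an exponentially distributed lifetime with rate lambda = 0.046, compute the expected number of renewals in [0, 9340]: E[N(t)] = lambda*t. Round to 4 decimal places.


lambda = 0.046
t = 9340
E[N(t)] = lambda * t
E[N(t)] = 0.046 * 9340
E[N(t)] = 429.64

429.64


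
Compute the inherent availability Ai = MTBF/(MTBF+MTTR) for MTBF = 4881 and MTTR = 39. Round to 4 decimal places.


MTBF = 4881
MTTR = 39
MTBF + MTTR = 4920
Ai = 4881 / 4920
Ai = 0.9921

0.9921


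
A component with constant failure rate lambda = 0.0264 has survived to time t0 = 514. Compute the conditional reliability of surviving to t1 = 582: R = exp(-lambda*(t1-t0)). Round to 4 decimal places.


lambda = 0.0264
t0 = 514, t1 = 582
t1 - t0 = 68
lambda * (t1-t0) = 0.0264 * 68 = 1.7952
R = exp(-1.7952)
R = 0.1661

0.1661


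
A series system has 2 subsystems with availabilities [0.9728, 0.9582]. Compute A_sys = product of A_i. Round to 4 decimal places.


Subsystems: [0.9728, 0.9582]
After subsystem 1 (A=0.9728): product = 0.9728
After subsystem 2 (A=0.9582): product = 0.9321
A_sys = 0.9321

0.9321


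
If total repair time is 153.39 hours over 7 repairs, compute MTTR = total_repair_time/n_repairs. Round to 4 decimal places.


total_repair_time = 153.39
n_repairs = 7
MTTR = 153.39 / 7
MTTR = 21.9129

21.9129


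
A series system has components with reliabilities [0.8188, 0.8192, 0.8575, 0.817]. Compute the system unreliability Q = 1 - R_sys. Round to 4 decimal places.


Components: [0.8188, 0.8192, 0.8575, 0.817]
After component 1: product = 0.8188
After component 2: product = 0.6708
After component 3: product = 0.5752
After component 4: product = 0.4699
R_sys = 0.4699
Q = 1 - 0.4699 = 0.5301

0.5301


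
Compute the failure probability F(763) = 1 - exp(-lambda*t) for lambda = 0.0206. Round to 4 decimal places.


lambda = 0.0206, t = 763
lambda * t = 15.7178
exp(-15.7178) = 0.0
F(t) = 1 - 0.0
F(t) = 1.0

1.0


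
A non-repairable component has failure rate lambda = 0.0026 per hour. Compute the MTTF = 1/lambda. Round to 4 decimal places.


lambda = 0.0026
MTTF = 1 / 0.0026
MTTF = 384.6154

384.6154


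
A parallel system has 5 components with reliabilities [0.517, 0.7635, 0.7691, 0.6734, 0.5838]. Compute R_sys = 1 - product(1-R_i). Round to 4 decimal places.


Components: [0.517, 0.7635, 0.7691, 0.6734, 0.5838]
(1 - 0.517) = 0.483, running product = 0.483
(1 - 0.7635) = 0.2365, running product = 0.1142
(1 - 0.7691) = 0.2309, running product = 0.0264
(1 - 0.6734) = 0.3266, running product = 0.0086
(1 - 0.5838) = 0.4162, running product = 0.0036
Product of (1-R_i) = 0.0036
R_sys = 1 - 0.0036 = 0.9964

0.9964


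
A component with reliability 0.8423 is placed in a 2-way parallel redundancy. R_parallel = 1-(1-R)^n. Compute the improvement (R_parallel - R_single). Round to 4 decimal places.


R_single = 0.8423, n = 2
1 - R_single = 0.1577
(1 - R_single)^n = 0.1577^2 = 0.0249
R_parallel = 1 - 0.0249 = 0.9751
Improvement = 0.9751 - 0.8423
Improvement = 0.1328

0.1328


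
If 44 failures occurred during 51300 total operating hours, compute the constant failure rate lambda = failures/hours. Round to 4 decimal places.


failures = 44
total_hours = 51300
lambda = 44 / 51300
lambda = 0.0009

0.0009


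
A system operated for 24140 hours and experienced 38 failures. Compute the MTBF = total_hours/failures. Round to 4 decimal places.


total_hours = 24140
failures = 38
MTBF = 24140 / 38
MTBF = 635.2632

635.2632


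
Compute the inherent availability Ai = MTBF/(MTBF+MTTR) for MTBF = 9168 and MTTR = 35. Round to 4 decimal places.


MTBF = 9168
MTTR = 35
MTBF + MTTR = 9203
Ai = 9168 / 9203
Ai = 0.9962

0.9962


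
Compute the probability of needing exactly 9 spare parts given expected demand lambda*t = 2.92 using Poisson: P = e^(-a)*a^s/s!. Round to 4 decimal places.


a = 2.92, s = 9
e^(-a) = e^(-2.92) = 0.0539
a^s = 2.92^9 = 15432.8332
s! = 362880
P = 0.0539 * 15432.8332 / 362880
P = 0.0023

0.0023


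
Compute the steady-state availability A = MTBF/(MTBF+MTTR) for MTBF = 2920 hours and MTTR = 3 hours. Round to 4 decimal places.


MTBF = 2920
MTTR = 3
MTBF + MTTR = 2923
A = 2920 / 2923
A = 0.999

0.999


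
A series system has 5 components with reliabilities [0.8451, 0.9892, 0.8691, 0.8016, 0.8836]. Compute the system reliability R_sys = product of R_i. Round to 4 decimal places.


Components: [0.8451, 0.9892, 0.8691, 0.8016, 0.8836]
After component 1 (R=0.8451): product = 0.8451
After component 2 (R=0.9892): product = 0.836
After component 3 (R=0.8691): product = 0.7265
After component 4 (R=0.8016): product = 0.5824
After component 5 (R=0.8836): product = 0.5146
R_sys = 0.5146

0.5146


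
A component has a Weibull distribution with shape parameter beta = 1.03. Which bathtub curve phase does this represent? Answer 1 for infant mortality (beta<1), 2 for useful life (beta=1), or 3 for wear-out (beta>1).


beta = 1.03
Compare beta to 1:
beta < 1 => infant mortality (phase 1)
beta = 1 => useful life (phase 2)
beta > 1 => wear-out (phase 3)
Since beta = 1.03, this is wear-out (increasing failure rate)
Phase = 3

3


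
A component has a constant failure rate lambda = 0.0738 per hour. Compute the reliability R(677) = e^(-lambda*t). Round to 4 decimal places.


lambda = 0.0738
t = 677
lambda * t = 49.9626
R(t) = e^(-49.9626)
R(t) = 0.0

0.0


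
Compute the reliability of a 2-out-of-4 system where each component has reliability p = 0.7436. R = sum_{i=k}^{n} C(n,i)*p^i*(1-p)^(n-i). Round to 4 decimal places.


k = 2, n = 4, p = 0.7436
i=2: C(4,2)=6 * 0.7436^2 * 0.2564^2 = 0.2181
i=3: C(4,3)=4 * 0.7436^3 * 0.2564^1 = 0.4217
i=4: C(4,4)=1 * 0.7436^4 * 0.2564^0 = 0.3057
R = sum of terms = 0.9455

0.9455


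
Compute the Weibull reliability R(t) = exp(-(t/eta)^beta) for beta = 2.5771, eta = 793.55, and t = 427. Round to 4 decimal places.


beta = 2.5771, eta = 793.55, t = 427
t/eta = 427 / 793.55 = 0.5381
(t/eta)^beta = 0.5381^2.5771 = 0.2025
R(t) = exp(-0.2025)
R(t) = 0.8167

0.8167


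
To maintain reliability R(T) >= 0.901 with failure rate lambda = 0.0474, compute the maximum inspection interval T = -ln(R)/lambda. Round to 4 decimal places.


R_target = 0.901
lambda = 0.0474
-ln(0.901) = 0.1043
T = 0.1043 / 0.0474
T = 2.1994

2.1994


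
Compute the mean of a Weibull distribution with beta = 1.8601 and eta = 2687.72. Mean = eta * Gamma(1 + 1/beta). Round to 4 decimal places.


beta = 1.8601, eta = 2687.72
1/beta = 0.5376
1 + 1/beta = 1.5376
Gamma(1.5376) = 0.888
Mean = 2687.72 * 0.888
Mean = 2386.7605

2386.7605
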